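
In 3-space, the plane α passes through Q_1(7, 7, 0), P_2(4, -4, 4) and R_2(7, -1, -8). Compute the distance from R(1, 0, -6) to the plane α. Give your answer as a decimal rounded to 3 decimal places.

Q_1P_2 = (-3, -11, 4), Q_1R_2 = (0, -8, -8); a normal to α is Q_1P_2 × Q_1R_2 = (120, -24, 24).
Using Q_1: α has equation 120x - 24y + 24z = 672.
n·R − d = (120)·(1) + (-24)·(0) + (24)·(-6) − 672 = -696; |n| = √15552.
Distance = |-696| / √15552 = 696/√15552 ≈ 5.581.

5.581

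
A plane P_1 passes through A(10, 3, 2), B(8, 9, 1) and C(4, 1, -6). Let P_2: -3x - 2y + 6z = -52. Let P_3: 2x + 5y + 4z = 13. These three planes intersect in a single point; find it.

AB = (-2, 6, -1), AC = (-6, -2, -8); a normal to P_1 is AB × AC = (-50, -10, 40).
Using A: P_1 has equation -50x - 10y + 40z = -450.
Solving the 3×3 linear system -50x - 10y + 40z = -450, -3x - 2y + 6z = -52, 2x + 5y + 4z = 13 (e.g. by elimination or Cramer's rule, determinant = 1220) gives (4, 5, -5).

(4, 5, -5)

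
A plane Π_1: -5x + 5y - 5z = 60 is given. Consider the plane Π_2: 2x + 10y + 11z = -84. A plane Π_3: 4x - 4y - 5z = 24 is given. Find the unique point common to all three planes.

(-3, 1, -8)

Solving the 3×3 linear system -5x + 5y - 5z = 60, 2x + 10y + 11z = -84, 4x - 4y - 5z = 24 (e.g. by elimination or Cramer's rule, determinant = 540) gives (-3, 1, -8).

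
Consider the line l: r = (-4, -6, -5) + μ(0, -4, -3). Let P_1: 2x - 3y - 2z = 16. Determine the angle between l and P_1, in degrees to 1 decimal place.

60.8

sin θ = |n·v| / (|n||v|) = |18| / (√17 · √25) = 0.87313.
θ ≈ 60.8°.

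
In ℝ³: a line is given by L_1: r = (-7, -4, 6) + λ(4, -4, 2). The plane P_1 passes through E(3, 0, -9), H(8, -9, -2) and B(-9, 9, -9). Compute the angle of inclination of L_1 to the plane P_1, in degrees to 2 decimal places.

EH = (5, -9, 7), EB = (-12, 9, 0); a normal to P_1 is EH × EB = (-63, -84, -63).
Using E: P_1 has equation -63x - 84y - 63z = 378.
sin θ = |n·v| / (|n||v|) = |-42| / (√14994 · √36) = 0.05717.
θ ≈ 3.28°.

3.28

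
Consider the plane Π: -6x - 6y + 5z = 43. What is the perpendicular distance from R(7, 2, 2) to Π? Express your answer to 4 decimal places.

8.8335

n·R − d = (-6)·(7) + (-6)·(2) + (5)·(2) − 43 = -87; |n| = √97.
Distance = |-87| / √97 = 87/√97 ≈ 8.8335.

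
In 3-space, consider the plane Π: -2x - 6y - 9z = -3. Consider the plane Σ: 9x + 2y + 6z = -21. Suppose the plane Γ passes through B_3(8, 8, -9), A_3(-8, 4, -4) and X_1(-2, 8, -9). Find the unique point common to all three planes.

B_3A_3 = (-16, -4, 5), B_3X_1 = (-10, 0, 0); a normal to Γ is B_3A_3 × B_3X_1 = (0, -50, -40).
Using B_3: Γ has equation -50y - 40z = -40.
Solving the 3×3 linear system -2x - 6y - 9z = -3, 9x + 2y + 6z = -21, -50y - 40z = -40 (e.g. by elimination or Cramer's rule, determinant = 1450) gives (-3, 0, 1).

(-3, 0, 1)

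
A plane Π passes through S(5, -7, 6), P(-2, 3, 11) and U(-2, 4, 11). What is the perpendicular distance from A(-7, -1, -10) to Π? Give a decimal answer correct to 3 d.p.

19.995

SP = (-7, 10, 5), SU = (-7, 11, 5); a normal to Π is SP × SU = (-5, 0, -7).
Using S: Π has equation -5x - 7z = -67.
n·A − d = (-5)·(-7) + (0)·(-1) + (-7)·(-10) − (-67) = 172; |n| = √74.
Distance = |172| / √74 = 172/√74 ≈ 19.995.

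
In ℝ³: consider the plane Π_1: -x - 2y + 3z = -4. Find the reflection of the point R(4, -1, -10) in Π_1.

(0, -9, 2)

λ = (n·R − d)/|n|² = (-32 − (-4))/14 = -2.
Reflection = R − 2λn = (4, -1, -10) − (-4)·(-1, -2, 3) = (0, -9, 2).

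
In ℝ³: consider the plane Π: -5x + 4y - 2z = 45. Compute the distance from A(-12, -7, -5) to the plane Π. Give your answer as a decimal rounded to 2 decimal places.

n·A − d = (-5)·(-12) + (4)·(-7) + (-2)·(-5) − 45 = -3; |n| = √45.
Distance = |-3| / √45 = 3/√45 ≈ 0.45.

0.45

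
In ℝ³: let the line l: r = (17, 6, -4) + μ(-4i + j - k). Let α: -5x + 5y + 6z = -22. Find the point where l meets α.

Substitute r = (17, 6, -4) + t(-4, 1, -1) into the plane: -79 + 19t = -22, so t = 3.
Intersection: (17, 6, -4) + 3·(-4, 1, -1) = (5, 9, -7).

(5, 9, -7)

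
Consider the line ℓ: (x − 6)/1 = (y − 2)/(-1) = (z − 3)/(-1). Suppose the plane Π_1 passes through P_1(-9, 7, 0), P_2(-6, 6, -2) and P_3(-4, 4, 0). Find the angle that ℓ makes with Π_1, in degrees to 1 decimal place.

ℓ has direction (1, -1, -1) through (6, 2, 3).
P_1P_2 = (3, -1, -2), P_1P_3 = (5, -3, 0); a normal to Π_1 is P_1P_2 × P_1P_3 = (-6, -10, -4).
Using P_1: Π_1 has equation -6x - 10y - 4z = -16.
sin θ = |n·v| / (|n||v|) = |8| / (√152 · √3) = 0.37463.
θ ≈ 22.0°.

22.0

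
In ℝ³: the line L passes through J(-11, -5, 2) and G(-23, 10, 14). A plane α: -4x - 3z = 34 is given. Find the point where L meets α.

(-7, -10, -2)

A direction vector for L is G − J = (-12, 15, 12).
Substitute r = (-11, -5, 2) + t(-12, 15, 12) into the plane: 38 + 12t = 34, so t = -1/3.
Intersection: (-11, -5, 2) + (-1/3)·(-12, 15, 12) = (-7, -10, -2).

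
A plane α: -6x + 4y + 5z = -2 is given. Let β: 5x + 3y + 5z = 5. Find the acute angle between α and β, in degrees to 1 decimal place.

cos θ = |n₁·n₂| / (|n₁||n₂|) = |7| / (√77 · √59).
θ = arccos(0.10385) ≈ 84.0°.

84.0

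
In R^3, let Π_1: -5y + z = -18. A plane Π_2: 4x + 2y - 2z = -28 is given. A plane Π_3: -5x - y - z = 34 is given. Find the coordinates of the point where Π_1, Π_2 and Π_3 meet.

(-8, 4, 2)

Solving the 3×3 linear system -5y + z = -18, 4x + 2y - 2z = -28, -5x - y - z = 34 (e.g. by elimination or Cramer's rule, determinant = -64) gives (-8, 4, 2).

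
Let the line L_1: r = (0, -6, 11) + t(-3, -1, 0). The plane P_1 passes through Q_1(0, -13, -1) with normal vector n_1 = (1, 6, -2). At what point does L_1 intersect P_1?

P_1: n_1·r = n_1·Q_1 gives x + 6y - 2z = -76.
Substitute r = (0, -6, 11) + t(-3, -1, 0) into the plane: -58 + (-9)t = -76, so t = 2.
Intersection: (0, -6, 11) + 2·(-3, -1, 0) = (-6, -8, 11).

(-6, -8, 11)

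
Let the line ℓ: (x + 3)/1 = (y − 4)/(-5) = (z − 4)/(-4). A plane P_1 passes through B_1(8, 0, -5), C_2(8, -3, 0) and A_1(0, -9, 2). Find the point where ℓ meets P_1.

(-1, -6, -4)

ℓ has direction (1, -5, -4) through (-3, 4, 4).
B_1C_2 = (0, -3, 5), B_1A_1 = (-8, -9, 7); a normal to P_1 is B_1C_2 × B_1A_1 = (24, -40, -24).
Using B_1: P_1 has equation 24x - 40y - 24z = 312.
Substitute r = (-3, 4, 4) + t(1, -5, -4) into the plane: -328 + 320t = 312, so t = 2.
Intersection: (-3, 4, 4) + 2·(1, -5, -4) = (-1, -6, -4).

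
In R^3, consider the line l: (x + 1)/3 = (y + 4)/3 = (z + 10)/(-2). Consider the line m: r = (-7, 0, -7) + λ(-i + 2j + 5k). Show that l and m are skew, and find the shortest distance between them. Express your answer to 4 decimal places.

5.6233

l has direction (3, 3, -2) through (-1, -4, -10).
Common perpendicular direction n = (3, 3, -2) × (-1, 2, 5) = (19, -13, 9).
With w = (-7, 0, -7) − (-1, -4, -10) = (-6, 4, 3), w · n = -139.
Since n ≠ 0 the lines are not parallel, and w · n = -139 ≠ 0 so they do not intersect; hence they are skew.
Distance = |w · n| / |n| = |-139| / √611 ≈ 5.6233.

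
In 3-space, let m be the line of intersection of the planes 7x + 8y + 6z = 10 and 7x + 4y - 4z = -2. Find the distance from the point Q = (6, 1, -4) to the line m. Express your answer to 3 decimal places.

7.636

Direction of m: (7, 8, 6) × (7, 4, -4) = (-56, 70, -28).
A point on m: solving the two plane equations with x = -2 gives (-2, 3, 0).
Taking (-2, 3, 0) on m with direction v = (-56, 70, -28): w = Q − (-2, 3, 0) = (8, -2, -4), and w × v = (336, 448, 448).
Distance = |w × v| / |v| = √514304 / √8820 ≈ 7.636.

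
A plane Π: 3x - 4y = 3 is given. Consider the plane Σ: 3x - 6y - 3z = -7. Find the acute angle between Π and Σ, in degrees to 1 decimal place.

26.1

cos θ = |n₁·n₂| / (|n₁||n₂|) = |33| / (√25 · √54).
θ = arccos(0.89815) ≈ 26.1°.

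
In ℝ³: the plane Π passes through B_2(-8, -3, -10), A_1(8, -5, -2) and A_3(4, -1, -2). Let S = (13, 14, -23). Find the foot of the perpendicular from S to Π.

B_2A_1 = (16, -2, 8), B_2A_3 = (12, 2, 8); a normal to Π is B_2A_1 × B_2A_3 = (-32, -32, 56).
Using B_2: Π has equation -32x - 32y + 56z = -208.
Foot = S − λn with λ = (n·S − d)/|n|² = (-2152 − (-208))/5184 = -3/8.
Foot = (13, 14, -23) − (-3/8)·(-32, -32, 56) = (1, 2, -2).

(1, 2, -2)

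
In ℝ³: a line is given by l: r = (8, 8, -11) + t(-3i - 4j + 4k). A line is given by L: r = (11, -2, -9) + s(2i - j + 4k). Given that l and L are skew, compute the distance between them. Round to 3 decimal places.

8.299

Common perpendicular direction n = (-3, -4, 4) × (2, -1, 4) = (-12, 20, 11).
With w = (11, -2, -9) − (8, 8, -11) = (3, -10, 2), w · n = -214.
Distance = |w · n| / |n| = |-214| / √665 ≈ 8.299.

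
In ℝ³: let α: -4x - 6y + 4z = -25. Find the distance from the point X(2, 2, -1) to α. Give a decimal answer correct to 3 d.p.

n·X − d = (-4)·(2) + (-6)·(2) + (4)·(-1) − (-25) = 1; |n| = √68.
Distance = |1| / √68 = 1/√68 ≈ 0.121.

0.121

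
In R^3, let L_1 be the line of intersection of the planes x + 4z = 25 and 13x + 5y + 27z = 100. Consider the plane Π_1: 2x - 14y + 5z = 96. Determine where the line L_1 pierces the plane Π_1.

(-7, -5, 8)

Direction of L_1: (1, 0, 4) × (13, 5, 27) = (-20, 25, 5).
A point on L_1: solving the two plane equations with x = 9 gives (9, -25, 4).
Substitute r = (9, -25, 4) + t(-20, 25, 5) into the plane: 388 + (-365)t = 96, so t = 4/5.
Intersection: (9, -25, 4) + (4/5)·(-20, 25, 5) = (-7, -5, 8).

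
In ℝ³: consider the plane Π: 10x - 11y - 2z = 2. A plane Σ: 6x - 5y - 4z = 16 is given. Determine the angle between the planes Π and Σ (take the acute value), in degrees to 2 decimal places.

20.86

cos θ = |n₁·n₂| / (|n₁||n₂|) = |123| / (√225 · √77).
θ = arccos(0.93448) ≈ 20.86°.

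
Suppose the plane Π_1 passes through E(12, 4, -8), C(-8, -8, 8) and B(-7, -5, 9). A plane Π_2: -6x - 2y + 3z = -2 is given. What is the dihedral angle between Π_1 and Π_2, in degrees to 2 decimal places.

EC = (-20, -12, 16), EB = (-19, -9, 17); a normal to Π_1 is EC × EB = (-60, 36, -48).
Using E: Π_1 has equation -60x + 36y - 48z = -192.
cos θ = |n₁·n₂| / (|n₁||n₂|) = |144| / (√7200 · √49).
θ = arccos(0.24244) ≈ 75.97°.

75.97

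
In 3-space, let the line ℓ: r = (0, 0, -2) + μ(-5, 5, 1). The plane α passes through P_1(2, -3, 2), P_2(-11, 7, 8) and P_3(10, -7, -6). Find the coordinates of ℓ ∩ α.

P_1P_2 = (-13, 10, 6), P_1P_3 = (8, -4, -8); a normal to α is P_1P_2 × P_1P_3 = (-56, -56, -28).
Using P_1: α has equation -56x - 56y - 28z = 0.
Substitute r = (0, 0, -2) + t(-5, 5, 1) into the plane: 56 + (-28)t = 0, so t = 2.
Intersection: (0, 0, -2) + 2·(-5, 5, 1) = (-10, 10, 0).

(-10, 10, 0)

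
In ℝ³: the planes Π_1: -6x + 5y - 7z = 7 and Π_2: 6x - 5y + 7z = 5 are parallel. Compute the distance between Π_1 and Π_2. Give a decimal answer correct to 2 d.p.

1.14

Rescale Π_2 by 1/(-1): -6x + 5y - 7z = -5. Then distance = |7 − (-5)| / √110 ≈ 1.14.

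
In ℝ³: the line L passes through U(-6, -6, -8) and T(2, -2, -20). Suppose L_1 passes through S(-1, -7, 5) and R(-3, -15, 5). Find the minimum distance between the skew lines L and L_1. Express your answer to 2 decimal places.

A direction vector for L is T − U = (8, 4, -12).
A direction vector for L_1 is R − S = (-2, -8, 0).
Common perpendicular direction n = (8, 4, -12) × (-2, -8, 0) = (-96, 24, -56).
With w = (-1, -7, 5) − (-6, -6, -8) = (5, -1, 13), w · n = -1232.
Distance = |w · n| / |n| = |-1232| / √12928 ≈ 10.84.

10.84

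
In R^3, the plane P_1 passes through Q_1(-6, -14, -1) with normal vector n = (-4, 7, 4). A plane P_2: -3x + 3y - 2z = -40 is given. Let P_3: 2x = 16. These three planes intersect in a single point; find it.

P_1: n·r = n·Q_1 gives -4x + 7y + 4z = -78.
Solving the 3×3 linear system -4x + 7y + 4z = -78, -3x + 3y - 2z = -40, 2x = 16 (e.g. by elimination or Cramer's rule, determinant = -52) gives (8, -6, -1).

(8, -6, -1)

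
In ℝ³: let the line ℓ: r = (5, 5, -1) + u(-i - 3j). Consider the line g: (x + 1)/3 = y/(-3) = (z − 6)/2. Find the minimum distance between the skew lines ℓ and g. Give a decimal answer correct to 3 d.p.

g has direction (3, -3, 2) through (-1, 0, 6).
Common perpendicular direction n = (-1, -3, 0) × (3, -3, 2) = (-6, 2, 12).
With w = (-1, 0, 6) − (5, 5, -1) = (-6, -5, 7), w · n = 110.
Distance = |w · n| / |n| = |110| / √184 ≈ 8.109.

8.109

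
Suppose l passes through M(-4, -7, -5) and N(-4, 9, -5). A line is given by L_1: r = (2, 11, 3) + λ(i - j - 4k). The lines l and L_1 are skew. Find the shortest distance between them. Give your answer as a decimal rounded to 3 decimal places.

A direction vector for l is N − M = (0, 16, 0).
Common perpendicular direction n = (0, 16, 0) × (1, -1, -4) = (-64, 0, -16).
With w = (2, 11, 3) − (-4, -7, -5) = (6, 18, 8), w · n = -512.
Distance = |w · n| / |n| = |-512| / √4352 ≈ 7.761.

7.761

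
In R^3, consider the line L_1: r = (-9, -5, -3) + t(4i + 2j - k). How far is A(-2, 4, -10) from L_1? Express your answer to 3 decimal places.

6.726

Taking (-9, -5, -3) on L_1 with direction v = (4, 2, -1): w = A − (-9, -5, -3) = (7, 9, -7), and w × v = (5, -21, -22).
Distance = |w × v| / |v| = √950 / √21 ≈ 6.726.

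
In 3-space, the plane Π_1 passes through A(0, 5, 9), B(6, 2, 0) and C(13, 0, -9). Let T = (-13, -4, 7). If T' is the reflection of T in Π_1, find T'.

(-9, -8, 11)

AB = (6, -3, -9), AC = (13, -5, -18); a normal to Π_1 is AB × AC = (9, -9, 9).
Using A: Π_1 has equation 9x - 9y + 9z = 36.
λ = (n·T − d)/|n|² = (-18 − 36)/243 = -2/9.
Reflection = T − 2λn = (-13, -4, 7) − (-4/9)·(9, -9, 9) = (-9, -8, 11).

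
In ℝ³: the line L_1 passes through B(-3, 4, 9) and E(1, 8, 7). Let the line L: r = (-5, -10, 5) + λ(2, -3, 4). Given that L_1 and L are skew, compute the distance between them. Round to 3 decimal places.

11.333

A direction vector for L_1 is E − B = (4, 4, -2).
Common perpendicular direction n = (4, 4, -2) × (2, -3, 4) = (10, -20, -20).
With w = (-5, -10, 5) − (-3, 4, 9) = (-2, -14, -4), w · n = 340.
Distance = |w · n| / |n| = |340| / √900 ≈ 11.333.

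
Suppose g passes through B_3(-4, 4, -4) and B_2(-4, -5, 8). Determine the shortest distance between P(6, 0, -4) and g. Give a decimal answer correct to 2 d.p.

A direction vector for g is B_2 − B_3 = (0, -9, 12).
Taking (-4, 4, -4) on g with direction v = (0, -9, 12): w = P − (-4, 4, -4) = (10, -4, 0), and w × v = (-48, -120, -90).
Distance = |w × v| / |v| = √24804 / √225 ≈ 10.50.

10.50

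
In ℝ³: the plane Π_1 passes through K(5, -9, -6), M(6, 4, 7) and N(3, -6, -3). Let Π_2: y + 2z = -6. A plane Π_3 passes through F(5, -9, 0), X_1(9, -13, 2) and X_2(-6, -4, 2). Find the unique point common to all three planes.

(-2, -4, -1)

KM = (1, 13, 13), KN = (-2, 3, 3); a normal to Π_1 is KM × KN = (0, -29, 29).
Using K: Π_1 has equation -29y + 29z = 87.
FX_1 = (4, -4, 2), FX_2 = (-11, 5, 2); a normal to Π_3 is FX_1 × FX_2 = (-18, -30, -24).
Using F: Π_3 has equation -18x - 30y - 24z = 180.
Solving the 3×3 linear system -29y + 29z = 87, y + 2z = -6, -18x - 30y - 24z = 180 (e.g. by elimination or Cramer's rule, determinant = 1566) gives (-2, -4, -1).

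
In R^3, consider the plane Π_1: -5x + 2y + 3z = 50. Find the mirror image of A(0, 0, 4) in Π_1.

λ = (n·A − d)/|n|² = (12 − 50)/38 = -1.
Reflection = A − 2λn = (0, 0, 4) − (-2)·(-5, 2, 3) = (-10, 4, 10).

(-10, 4, 10)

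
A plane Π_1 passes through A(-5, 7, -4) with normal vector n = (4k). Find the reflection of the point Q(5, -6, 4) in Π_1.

Π_1: n·r = n·A gives 4z = -16.
λ = (n·Q − d)/|n|² = (16 − (-16))/16 = 2.
Reflection = Q − 2λn = (5, -6, 4) − 4·(0, 0, 4) = (5, -6, -12).

(5, -6, -12)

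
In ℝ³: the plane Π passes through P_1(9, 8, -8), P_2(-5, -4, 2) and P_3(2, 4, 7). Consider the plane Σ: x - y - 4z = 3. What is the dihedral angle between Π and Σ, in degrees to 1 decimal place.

P_1P_2 = (-14, -12, 10), P_1P_3 = (-7, -4, 15); a normal to Π is P_1P_2 × P_1P_3 = (-140, 140, -28).
Using P_1: Π has equation -140x + 140y - 28z = 84.
cos θ = |n₁·n₂| / (|n₁||n₂|) = |-168| / (√39984 · √18).
θ = arccos(0.19803) ≈ 78.6°.

78.6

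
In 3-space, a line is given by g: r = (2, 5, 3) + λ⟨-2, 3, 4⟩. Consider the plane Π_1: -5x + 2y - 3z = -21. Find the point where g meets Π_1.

(8, -4, -9)

Substitute r = (2, 5, 3) + t(-2, 3, 4) into the plane: -9 + 4t = -21, so t = -3.
Intersection: (2, 5, 3) + (-3)·(-2, 3, 4) = (8, -4, -9).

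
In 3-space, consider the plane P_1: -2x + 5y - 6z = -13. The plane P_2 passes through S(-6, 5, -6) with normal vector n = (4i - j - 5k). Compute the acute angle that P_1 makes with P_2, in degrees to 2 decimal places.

P_2: n·r = n·S gives 4x - y - 5z = 1.
cos θ = |n₁·n₂| / (|n₁||n₂|) = |17| / (√65 · √42).
θ = arccos(0.32536) ≈ 71.01°.

71.01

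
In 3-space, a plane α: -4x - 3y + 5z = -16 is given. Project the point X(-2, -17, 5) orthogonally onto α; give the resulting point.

Foot = X − λn with λ = (n·X − d)/|n|² = (84 − (-16))/50 = 2.
Foot = (-2, -17, 5) − 2·(-4, -3, 5) = (6, -11, -5).

(6, -11, -5)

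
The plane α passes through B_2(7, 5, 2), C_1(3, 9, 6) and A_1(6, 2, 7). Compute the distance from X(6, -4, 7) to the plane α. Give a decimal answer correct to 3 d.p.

B_2C_1 = (-4, 4, 4), B_2A_1 = (-1, -3, 5); a normal to α is B_2C_1 × B_2A_1 = (32, 16, 16).
Using B_2: α has equation 32x + 16y + 16z = 336.
n·X − d = (32)·(6) + (16)·(-4) + (16)·(7) − 336 = -96; |n| = √1536.
Distance = |-96| / √1536 = 96/√1536 ≈ 2.449.

2.449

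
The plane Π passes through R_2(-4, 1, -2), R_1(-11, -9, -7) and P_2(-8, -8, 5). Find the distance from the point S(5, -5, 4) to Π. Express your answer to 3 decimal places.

9.635

R_2R_1 = (-7, -10, -5), R_2P_2 = (-4, -9, 7); a normal to Π is R_2R_1 × R_2P_2 = (-115, 69, 23).
Using R_2: Π has equation -115x + 69y + 23z = 483.
n·S − d = (-115)·(5) + (69)·(-5) + (23)·(4) − 483 = -1311; |n| = √18515.
Distance = |-1311| / √18515 = 1311/√18515 ≈ 9.635.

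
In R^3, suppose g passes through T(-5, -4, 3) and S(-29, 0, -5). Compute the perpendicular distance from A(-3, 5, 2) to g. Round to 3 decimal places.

9.272

A direction vector for g is S − T = (-24, 4, -8).
Taking (-5, -4, 3) on g with direction v = (-24, 4, -8): w = A − (-5, -4, 3) = (2, 9, -1), and w × v = (-68, 40, 224).
Distance = |w × v| / |v| = √56400 / √656 ≈ 9.272.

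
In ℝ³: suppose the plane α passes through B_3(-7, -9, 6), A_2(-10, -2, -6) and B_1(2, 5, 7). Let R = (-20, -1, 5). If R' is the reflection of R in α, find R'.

(0, -13, -7)

B_3A_2 = (-3, 7, -12), B_3B_1 = (9, 14, 1); a normal to α is B_3A_2 × B_3B_1 = (175, -105, -105).
Using B_3: α has equation 175x - 105y - 105z = -910.
λ = (n·R − d)/|n|² = (-3920 − (-910))/52675 = -2/35.
Reflection = R − 2λn = (-20, -1, 5) − (-4/35)·(175, -105, -105) = (0, -13, -7).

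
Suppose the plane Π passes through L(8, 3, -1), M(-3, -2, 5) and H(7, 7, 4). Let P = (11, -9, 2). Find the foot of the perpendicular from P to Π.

LM = (-11, -5, 6), LH = (-1, 4, 5); a normal to Π is LM × LH = (-49, 49, -49).
Using L: Π has equation -49x + 49y - 49z = -196.
Foot = P − λn with λ = (n·P − d)/|n|² = (-1078 − (-196))/7203 = -6/49.
Foot = (11, -9, 2) − (-6/49)·(-49, 49, -49) = (5, -3, -4).

(5, -3, -4)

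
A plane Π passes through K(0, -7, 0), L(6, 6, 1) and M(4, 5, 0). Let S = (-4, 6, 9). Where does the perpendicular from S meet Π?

(2, 4, -1)

KL = (6, 13, 1), KM = (4, 12, 0); a normal to Π is KL × KM = (-12, 4, 20).
Using K: Π has equation -12x + 4y + 20z = -28.
Foot = S − λn with λ = (n·S − d)/|n|² = (252 − (-28))/560 = 1/2.
Foot = (-4, 6, 9) − (1/2)·(-12, 4, 20) = (2, 4, -1).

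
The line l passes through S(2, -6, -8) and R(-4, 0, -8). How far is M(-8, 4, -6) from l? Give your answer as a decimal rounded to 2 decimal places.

A direction vector for l is R − S = (-6, 6, 0).
Taking (2, -6, -8) on l with direction v = (-6, 6, 0): w = M − (2, -6, -8) = (-10, 10, 2), and w × v = (-12, -12, 0).
Distance = |w × v| / |v| = √288 / √72 ≈ 2.00.

2.00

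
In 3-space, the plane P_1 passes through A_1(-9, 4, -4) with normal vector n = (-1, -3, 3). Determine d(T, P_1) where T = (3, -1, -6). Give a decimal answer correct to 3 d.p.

P_1: n·r = n·A_1 gives -x - 3y + 3z = -15.
n·T − d = (-1)·(3) + (-3)·(-1) + (3)·(-6) − (-15) = -3; |n| = √19.
Distance = |-3| / √19 = 3/√19 ≈ 0.688.

0.688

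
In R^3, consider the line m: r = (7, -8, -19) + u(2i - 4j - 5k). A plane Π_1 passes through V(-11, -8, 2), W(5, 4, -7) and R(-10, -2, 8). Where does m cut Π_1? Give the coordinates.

(3, 0, -9)

VW = (16, 12, -9), VR = (1, 6, 6); a normal to Π_1 is VW × VR = (126, -105, 84).
Using V: Π_1 has equation 126x - 105y + 84z = -378.
Substitute r = (7, -8, -19) + t(2, -4, -5) into the plane: 126 + 252t = -378, so t = -2.
Intersection: (7, -8, -19) + (-2)·(2, -4, -5) = (3, 0, -9).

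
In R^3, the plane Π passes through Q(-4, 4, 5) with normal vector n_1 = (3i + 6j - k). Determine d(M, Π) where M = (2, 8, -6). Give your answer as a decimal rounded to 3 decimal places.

7.814

Π: n_1·r = n_1·Q gives 3x + 6y - z = 7.
n·M − d = (3)·(2) + (6)·(8) + (-1)·(-6) − 7 = 53; |n| = √46.
Distance = |53| / √46 = 53/√46 ≈ 7.814.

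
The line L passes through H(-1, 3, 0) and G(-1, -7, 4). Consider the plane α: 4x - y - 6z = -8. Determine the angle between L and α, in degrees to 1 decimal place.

A direction vector for L is G − H = (0, -10, 4).
sin θ = |n·v| / (|n||v|) = |-14| / (√53 · √116) = 0.17855.
θ ≈ 10.3°.

10.3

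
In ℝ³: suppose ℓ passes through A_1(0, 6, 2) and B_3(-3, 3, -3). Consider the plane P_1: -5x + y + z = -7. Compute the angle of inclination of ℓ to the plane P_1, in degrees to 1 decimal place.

11.9

A direction vector for ℓ is B_3 − A_1 = (-3, -3, -5).
sin θ = |n·v| / (|n||v|) = |7| / (√27 · √43) = 0.20544.
θ ≈ 11.9°.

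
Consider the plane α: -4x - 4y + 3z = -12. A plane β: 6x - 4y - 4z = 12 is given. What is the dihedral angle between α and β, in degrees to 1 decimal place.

67.7

cos θ = |n₁·n₂| / (|n₁||n₂|) = |-20| / (√41 · √68).
θ = arccos(0.37878) ≈ 67.7°.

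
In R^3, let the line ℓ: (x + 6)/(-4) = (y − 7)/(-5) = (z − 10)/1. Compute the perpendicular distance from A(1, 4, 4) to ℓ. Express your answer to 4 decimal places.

ℓ has direction (-4, -5, 1) through (-6, 7, 10).
Taking (-6, 7, 10) on ℓ with direction v = (-4, -5, 1): w = A − (-6, 7, 10) = (7, -3, -6), and w × v = (-33, 17, -47).
Distance = |w × v| / |v| = √3587 / √42 ≈ 9.2415.

9.2415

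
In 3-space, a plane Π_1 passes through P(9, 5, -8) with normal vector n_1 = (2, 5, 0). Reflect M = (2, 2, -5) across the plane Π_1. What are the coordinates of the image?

(6, 12, -5)

Π_1: n_1·r = n_1·P gives 2x + 5y = 43.
λ = (n·M − d)/|n|² = (14 − 43)/29 = -1.
Reflection = M − 2λn = (2, 2, -5) − (-2)·(2, 5, 0) = (6, 12, -5).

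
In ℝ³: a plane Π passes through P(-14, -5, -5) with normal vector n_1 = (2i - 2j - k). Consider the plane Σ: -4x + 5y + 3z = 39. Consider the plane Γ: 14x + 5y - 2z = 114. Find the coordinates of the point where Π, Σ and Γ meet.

Π: n_1·r = n_1·P gives 2x - 2y - z = -13.
Solving the 3×3 linear system 2x - 2y - z = -13, -4x + 5y + 3z = 39, 14x + 5y - 2z = 114 (e.g. by elimination or Cramer's rule, determinant = -28) gives (5, 10, 3).

(5, 10, 3)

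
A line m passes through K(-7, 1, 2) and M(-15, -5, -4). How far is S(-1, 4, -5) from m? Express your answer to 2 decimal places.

9.47

A direction vector for m is M − K = (-8, -6, -6).
Taking (-7, 1, 2) on m with direction v = (-8, -6, -6): w = S − (-7, 1, 2) = (6, 3, -7), and w × v = (-60, 92, -12).
Distance = |w × v| / |v| = √12208 / √136 ≈ 9.47.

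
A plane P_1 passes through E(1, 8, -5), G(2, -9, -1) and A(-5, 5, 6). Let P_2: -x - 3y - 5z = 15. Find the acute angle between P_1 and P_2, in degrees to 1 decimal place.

EG = (1, -17, 4), EA = (-6, -3, 11); a normal to P_1 is EG × EA = (-175, -35, -105).
Using E: P_1 has equation -175x - 35y - 105z = 70.
cos θ = |n₁·n₂| / (|n₁||n₂|) = |805| / (√42875 · √35).
θ = arccos(0.65714) ≈ 48.9°.

48.9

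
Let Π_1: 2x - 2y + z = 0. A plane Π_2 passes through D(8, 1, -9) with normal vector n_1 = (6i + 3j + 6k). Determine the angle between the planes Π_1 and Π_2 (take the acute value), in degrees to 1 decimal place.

Π_2: n_1·r = n_1·D gives 6x + 3y + 6z = -3.
cos θ = |n₁·n₂| / (|n₁||n₂|) = |12| / (√9 · √81).
θ = arccos(0.44444) ≈ 63.6°.

63.6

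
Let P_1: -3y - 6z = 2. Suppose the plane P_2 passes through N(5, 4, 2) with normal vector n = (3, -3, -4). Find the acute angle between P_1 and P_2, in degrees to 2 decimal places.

32.47

P_2: n·r = n·N gives 3x - 3y - 4z = -5.
cos θ = |n₁·n₂| / (|n₁||n₂|) = |33| / (√45 · √34).
θ = arccos(0.84366) ≈ 32.47°.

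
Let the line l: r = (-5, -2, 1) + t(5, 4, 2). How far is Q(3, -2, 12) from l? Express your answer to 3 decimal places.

9.979

Taking (-5, -2, 1) on l with direction v = (5, 4, 2): w = Q − (-5, -2, 1) = (8, 0, 11), and w × v = (-44, 39, 32).
Distance = |w × v| / |v| = √4481 / √45 ≈ 9.979.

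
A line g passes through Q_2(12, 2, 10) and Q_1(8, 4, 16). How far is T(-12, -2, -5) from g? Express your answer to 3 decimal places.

28.582

A direction vector for g is Q_1 − Q_2 = (-4, 2, 6).
Taking (12, 2, 10) on g with direction v = (-4, 2, 6): w = T − (12, 2, 10) = (-24, -4, -15), and w × v = (6, 204, -64).
Distance = |w × v| / |v| = √45748 / √56 ≈ 28.582.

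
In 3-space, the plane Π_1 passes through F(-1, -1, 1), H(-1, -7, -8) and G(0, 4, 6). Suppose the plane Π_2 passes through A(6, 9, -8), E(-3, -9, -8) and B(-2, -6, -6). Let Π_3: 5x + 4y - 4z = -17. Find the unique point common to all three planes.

FH = (0, -6, -9), FG = (1, 5, 5); a normal to Π_1 is FH × FG = (15, -9, 6).
Using F: Π_1 has equation 15x - 9y + 6z = 0.
AE = (-9, -18, 0), AB = (-8, -15, 2); a normal to Π_2 is AE × AB = (-36, 18, -9).
Using A: Π_2 has equation -36x + 18y - 9z = 18.
Solving the 3×3 linear system 15x - 9y + 6z = 0, -36x + 18y - 9z = 18, 5x + 4y - 4z = -17 (e.g. by elimination or Cramer's rule, determinant = -243) gives (-1, 1, 4).

(-1, 1, 4)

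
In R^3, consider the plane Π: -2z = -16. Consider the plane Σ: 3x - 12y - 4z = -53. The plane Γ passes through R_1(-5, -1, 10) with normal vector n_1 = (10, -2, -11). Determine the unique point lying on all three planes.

Γ: n_1·r = n_1·R_1 gives 10x - 2y - 11z = -158.
Solving the 3×3 linear system -2z = -16, 3x - 12y - 4z = -53, 10x - 2y - 11z = -158 (e.g. by elimination or Cramer's rule, determinant = -228) gives (-7, 0, 8).

(-7, 0, 8)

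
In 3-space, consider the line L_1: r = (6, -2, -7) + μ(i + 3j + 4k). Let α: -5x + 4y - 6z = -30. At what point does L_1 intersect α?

Substitute r = (6, -2, -7) + t(1, 3, 4) into the plane: 4 + (-17)t = -30, so t = 2.
Intersection: (6, -2, -7) + 2·(1, 3, 4) = (8, 4, 1).

(8, 4, 1)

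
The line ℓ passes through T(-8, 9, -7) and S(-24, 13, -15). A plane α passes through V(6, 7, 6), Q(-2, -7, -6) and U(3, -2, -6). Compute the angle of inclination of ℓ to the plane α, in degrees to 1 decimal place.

A direction vector for ℓ is S − T = (-16, 4, -8).
VQ = (-8, -14, -12), VU = (-3, -9, -12); a normal to α is VQ × VU = (60, -60, 30).
Using V: α has equation 60x - 60y + 30z = 120.
sin θ = |n·v| / (|n||v|) = |-1440| / (√8100 · √336) = 0.87287.
θ ≈ 60.8°.

60.8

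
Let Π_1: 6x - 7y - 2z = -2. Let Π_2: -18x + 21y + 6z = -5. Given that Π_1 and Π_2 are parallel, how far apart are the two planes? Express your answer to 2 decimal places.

0.39

Rescale Π_2 by 1/(-3): 6x - 7y - 2z = 5/3. Then distance = |-2 − (5/3)| / √89 ≈ 0.39.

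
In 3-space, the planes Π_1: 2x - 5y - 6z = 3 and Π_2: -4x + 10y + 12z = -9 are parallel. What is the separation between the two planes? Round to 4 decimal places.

Rescale Π_2 by 1/(-2): 2x - 5y - 6z = 9/2. Then distance = |3 − (9/2)| / √65 ≈ 0.1861.

0.1861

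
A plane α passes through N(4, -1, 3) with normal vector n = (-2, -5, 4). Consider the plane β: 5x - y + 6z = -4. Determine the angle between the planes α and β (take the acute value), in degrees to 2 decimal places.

68.92

α: n·r = n·N gives -2x - 5y + 4z = 9.
cos θ = |n₁·n₂| / (|n₁||n₂|) = |19| / (√45 · √62).
θ = arccos(0.35971) ≈ 68.92°.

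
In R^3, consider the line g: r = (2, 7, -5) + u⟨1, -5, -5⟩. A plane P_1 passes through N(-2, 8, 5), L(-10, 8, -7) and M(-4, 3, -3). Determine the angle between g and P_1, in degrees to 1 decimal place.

NL = (-8, 0, -12), NM = (-2, -5, -8); a normal to P_1 is NL × NM = (-60, -40, 40).
Using N: P_1 has equation -60x - 40y + 40z = 0.
sin θ = |n·v| / (|n||v|) = |-60| / (√6800 · √51) = 0.10189.
θ ≈ 5.8°.

5.8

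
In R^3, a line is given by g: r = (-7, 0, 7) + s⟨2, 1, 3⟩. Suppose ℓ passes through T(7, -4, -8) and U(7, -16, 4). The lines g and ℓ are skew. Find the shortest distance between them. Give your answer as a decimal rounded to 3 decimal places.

19.188

A direction vector for ℓ is U − T = (0, -12, 12).
Common perpendicular direction n = (2, 1, 3) × (0, -12, 12) = (48, -24, -24).
With w = (7, -4, -8) − (-7, 0, 7) = (14, -4, -15), w · n = 1128.
Distance = |w · n| / |n| = |1128| / √3456 ≈ 19.188.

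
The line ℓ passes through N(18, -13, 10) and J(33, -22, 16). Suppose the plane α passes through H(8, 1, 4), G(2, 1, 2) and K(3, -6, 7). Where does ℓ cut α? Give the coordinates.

A direction vector for ℓ is J − N = (15, -9, 6).
HG = (-6, 0, -2), HK = (-5, -7, 3); a normal to α is HG × HK = (-14, 28, 42).
Using H: α has equation -14x + 28y + 42z = 84.
Substitute r = (18, -13, 10) + t(15, -9, 6) into the plane: -196 + (-210)t = 84, so t = -4/3.
Intersection: (18, -13, 10) + (-4/3)·(15, -9, 6) = (-2, -1, 2).

(-2, -1, 2)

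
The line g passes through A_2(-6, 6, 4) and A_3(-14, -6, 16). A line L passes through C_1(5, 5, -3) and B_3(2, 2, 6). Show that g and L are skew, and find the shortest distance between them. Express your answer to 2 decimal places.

A direction vector for g is A_3 − A_2 = (-8, -12, 12).
A direction vector for L is B_3 − C_1 = (-3, -3, 9).
Common perpendicular direction n = (-8, -12, 12) × (-3, -3, 9) = (-72, 36, -12).
With w = (5, 5, -3) − (-6, 6, 4) = (11, -1, -7), w · n = -744.
Since n ≠ 0 the lines are not parallel, and w · n = -744 ≠ 0 so they do not intersect; hence they are skew.
Distance = |w · n| / |n| = |-744| / √6624 ≈ 9.14.

9.14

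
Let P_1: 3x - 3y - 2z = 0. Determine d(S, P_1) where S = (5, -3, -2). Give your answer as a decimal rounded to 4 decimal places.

n·S − d = (3)·(5) + (-3)·(-3) + (-2)·(-2) − 0 = 28; |n| = √22.
Distance = |28| / √22 = 28/√22 ≈ 5.9696.

5.9696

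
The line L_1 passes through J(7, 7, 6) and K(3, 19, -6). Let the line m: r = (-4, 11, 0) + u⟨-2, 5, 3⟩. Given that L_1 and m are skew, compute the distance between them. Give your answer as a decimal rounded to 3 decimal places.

A direction vector for L_1 is K − J = (-4, 12, -12).
Common perpendicular direction n = (-4, 12, -12) × (-2, 5, 3) = (96, 36, 4).
With w = (-4, 11, 0) − (7, 7, 6) = (-11, 4, -6), w · n = -936.
Distance = |w · n| / |n| = |-936| / √10528 ≈ 9.122.

9.122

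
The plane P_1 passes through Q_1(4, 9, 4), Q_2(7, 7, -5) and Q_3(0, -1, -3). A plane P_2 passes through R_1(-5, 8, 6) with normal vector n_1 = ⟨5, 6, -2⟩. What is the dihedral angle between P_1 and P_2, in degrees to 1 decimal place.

87.4

Q_1Q_2 = (3, -2, -9), Q_1Q_3 = (-4, -10, -7); a normal to P_1 is Q_1Q_2 × Q_1Q_3 = (-76, 57, -38).
Using Q_1: P_1 has equation -76x + 57y - 38z = 57.
P_2: n_1·r = n_1·R_1 gives 5x + 6y - 2z = 11.
cos θ = |n₁·n₂| / (|n₁||n₂|) = |38| / (√10469 · √65).
θ = arccos(0.04607) ≈ 87.4°.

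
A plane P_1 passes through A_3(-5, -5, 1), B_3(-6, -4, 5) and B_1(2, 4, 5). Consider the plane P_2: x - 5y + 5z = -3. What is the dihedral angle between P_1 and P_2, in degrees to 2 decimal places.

37.49

A_3B_3 = (-1, 1, 4), A_3B_1 = (7, 9, 4); a normal to P_1 is A_3B_3 × A_3B_1 = (-32, 32, -16).
Using A_3: P_1 has equation -32x + 32y - 16z = -16.
cos θ = |n₁·n₂| / (|n₁||n₂|) = |-272| / (√2304 · √51).
θ = arccos(0.79349) ≈ 37.49°.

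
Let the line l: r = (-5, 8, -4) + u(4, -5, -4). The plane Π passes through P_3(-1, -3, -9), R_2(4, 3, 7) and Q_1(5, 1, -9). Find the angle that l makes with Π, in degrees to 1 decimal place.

P_3R_2 = (5, 6, 16), P_3Q_1 = (6, 4, 0); a normal to Π is P_3R_2 × P_3Q_1 = (-64, 96, -16).
Using P_3: Π has equation -64x + 96y - 16z = -80.
sin θ = |n·v| / (|n||v|) = |-672| / (√13568 · √57) = 0.76414.
θ ≈ 49.8°.

49.8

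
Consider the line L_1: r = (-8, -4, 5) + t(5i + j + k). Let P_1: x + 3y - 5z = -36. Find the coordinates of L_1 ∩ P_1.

Substitute r = (-8, -4, 5) + t(5, 1, 1) into the plane: -45 + 3t = -36, so t = 3.
Intersection: (-8, -4, 5) + 3·(5, 1, 1) = (7, -1, 8).

(7, -1, 8)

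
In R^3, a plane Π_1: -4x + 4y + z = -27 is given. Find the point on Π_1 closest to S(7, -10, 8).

(3, -6, 9)

Foot = S − λn with λ = (n·S − d)/|n|² = (-60 − (-27))/33 = -1.
Foot = (7, -10, 8) − (-1)·(-4, 4, 1) = (3, -6, 9).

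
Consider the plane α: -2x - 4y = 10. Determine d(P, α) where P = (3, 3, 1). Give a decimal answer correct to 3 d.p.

n·P − d = (-2)·(3) + (-4)·(3) + (0)·(1) − 10 = -28; |n| = √20.
Distance = |-28| / √20 = 28/√20 ≈ 6.261.

6.261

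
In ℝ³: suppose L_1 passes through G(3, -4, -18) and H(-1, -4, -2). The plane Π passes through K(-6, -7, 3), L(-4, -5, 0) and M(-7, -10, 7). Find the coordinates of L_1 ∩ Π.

(-1, -4, -2)

A direction vector for L_1 is H − G = (-4, 0, 16).
KL = (2, 2, -3), KM = (-1, -3, 4); a normal to Π is KL × KM = (-1, -5, -4).
Using K: Π has equation -x - 5y - 4z = 29.
Substitute r = (3, -4, -18) + t(-4, 0, 16) into the plane: 89 + (-60)t = 29, so t = 1.
Intersection: (3, -4, -18) + 1·(-4, 0, 16) = (-1, -4, -2).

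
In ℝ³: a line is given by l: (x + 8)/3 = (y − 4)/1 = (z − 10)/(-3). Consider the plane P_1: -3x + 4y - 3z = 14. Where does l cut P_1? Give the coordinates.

l has direction (3, 1, -3) through (-8, 4, 10).
Substitute r = (-8, 4, 10) + t(3, 1, -3) into the plane: 10 + 4t = 14, so t = 1.
Intersection: (-8, 4, 10) + 1·(3, 1, -3) = (-5, 5, 7).

(-5, 5, 7)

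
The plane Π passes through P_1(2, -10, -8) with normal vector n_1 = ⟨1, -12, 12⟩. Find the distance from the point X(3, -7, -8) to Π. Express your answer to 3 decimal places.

2.059

Π: n_1·r = n_1·P_1 gives x - 12y + 12z = 26.
n·X − d = (1)·(3) + (-12)·(-7) + (12)·(-8) − 26 = -35; |n| = √289.
Distance = |-35| / √289 = 35/√289 ≈ 2.059.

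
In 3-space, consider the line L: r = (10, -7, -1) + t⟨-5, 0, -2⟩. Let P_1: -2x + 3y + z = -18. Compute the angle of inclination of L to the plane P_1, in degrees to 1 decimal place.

sin θ = |n·v| / (|n||v|) = |8| / (√14 · √29) = 0.39703.
θ ≈ 23.4°.

23.4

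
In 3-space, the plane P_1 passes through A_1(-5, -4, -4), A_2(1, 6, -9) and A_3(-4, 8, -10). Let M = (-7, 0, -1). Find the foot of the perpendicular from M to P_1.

(-7, -2, -5)

A_1A_2 = (6, 10, -5), A_1A_3 = (1, 12, -6); a normal to P_1 is A_1A_2 × A_1A_3 = (0, 31, 62).
Using A_1: P_1 has equation 31y + 62z = -372.
Foot = M − λn with λ = (n·M − d)/|n|² = (-62 − (-372))/4805 = 2/31.
Foot = (-7, 0, -1) − (2/31)·(0, 31, 62) = (-7, -2, -5).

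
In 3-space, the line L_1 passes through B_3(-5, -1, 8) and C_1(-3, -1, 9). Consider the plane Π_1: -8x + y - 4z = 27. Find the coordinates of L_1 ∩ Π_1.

A direction vector for L_1 is C_1 − B_3 = (2, 0, 1).
Substitute r = (-5, -1, 8) + t(2, 0, 1) into the plane: 7 + (-20)t = 27, so t = -1.
Intersection: (-5, -1, 8) + (-1)·(2, 0, 1) = (-7, -1, 7).

(-7, -1, 7)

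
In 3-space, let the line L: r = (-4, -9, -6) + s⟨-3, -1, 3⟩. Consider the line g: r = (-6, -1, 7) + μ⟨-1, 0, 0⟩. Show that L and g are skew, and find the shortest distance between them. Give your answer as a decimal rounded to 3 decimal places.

11.700

Common perpendicular direction n = (-3, -1, 3) × (-1, 0, 0) = (0, -3, -1).
With w = (-6, -1, 7) − (-4, -9, -6) = (-2, 8, 13), w · n = -37.
Since n ≠ 0 the lines are not parallel, and w · n = -37 ≠ 0 so they do not intersect; hence they are skew.
Distance = |w · n| / |n| = |-37| / √10 ≈ 11.700.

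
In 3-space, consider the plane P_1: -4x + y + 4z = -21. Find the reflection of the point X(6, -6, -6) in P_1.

λ = (n·X − d)/|n|² = (-54 − (-21))/33 = -1.
Reflection = X − 2λn = (6, -6, -6) − (-2)·(-4, 1, 4) = (-2, -4, 2).

(-2, -4, 2)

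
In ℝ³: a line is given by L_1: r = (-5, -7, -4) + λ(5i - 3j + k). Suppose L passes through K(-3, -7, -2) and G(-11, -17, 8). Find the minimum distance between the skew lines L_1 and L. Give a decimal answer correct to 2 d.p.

1.96

A direction vector for L is G − K = (-8, -10, 10).
Common perpendicular direction n = (5, -3, 1) × (-8, -10, 10) = (-20, -58, -74).
With w = (-3, -7, -2) − (-5, -7, -4) = (2, 0, 2), w · n = -188.
Distance = |w · n| / |n| = |-188| / √9240 ≈ 1.96.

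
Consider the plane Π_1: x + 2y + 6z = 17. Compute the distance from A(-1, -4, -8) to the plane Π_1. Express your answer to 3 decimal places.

11.557

n·A − d = (1)·(-1) + (2)·(-4) + (6)·(-8) − 17 = -74; |n| = √41.
Distance = |-74| / √41 = 74/√41 ≈ 11.557.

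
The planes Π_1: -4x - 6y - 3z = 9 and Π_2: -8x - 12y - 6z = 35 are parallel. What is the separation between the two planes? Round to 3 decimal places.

1.088

Rescale Π_2 by 1/2: -4x - 6y - 3z = 35/2. Then distance = |9 − (35/2)| / √61 ≈ 1.088.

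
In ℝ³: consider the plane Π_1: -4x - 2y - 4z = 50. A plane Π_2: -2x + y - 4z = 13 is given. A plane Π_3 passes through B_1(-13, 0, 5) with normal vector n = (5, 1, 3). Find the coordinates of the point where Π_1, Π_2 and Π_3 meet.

Π_3: n·r = n·B_1 gives 5x + y + 3z = -50.
Solving the 3×3 linear system -4x - 2y - 4z = 50, -2x + y - 4z = 13, 5x + y + 3z = -50 (e.g. by elimination or Cramer's rule, determinant = 28) gives (-8, -7, -1).

(-8, -7, -1)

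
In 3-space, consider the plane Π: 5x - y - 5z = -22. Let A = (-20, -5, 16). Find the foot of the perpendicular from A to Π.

(-5, -8, 1)

Foot = A − λn with λ = (n·A − d)/|n|² = (-175 − (-22))/51 = -3.
Foot = (-20, -5, 16) − (-3)·(5, -1, -5) = (-5, -8, 1).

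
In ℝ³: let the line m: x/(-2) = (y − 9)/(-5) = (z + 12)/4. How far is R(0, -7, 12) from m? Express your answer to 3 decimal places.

m has direction (-2, -5, 4) through (0, 9, -12).
Taking (0, 9, -12) on m with direction v = (-2, -5, 4): w = R − (0, 9, -12) = (0, -16, 24), and w × v = (56, -48, -32).
Distance = |w × v| / |v| = √6464 / √45 ≈ 11.985.

11.985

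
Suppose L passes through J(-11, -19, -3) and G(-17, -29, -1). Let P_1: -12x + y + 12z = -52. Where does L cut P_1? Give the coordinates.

A direction vector for L is G − J = (-6, -10, 2).
Substitute r = (-11, -19, -3) + t(-6, -10, 2) into the plane: 77 + 86t = -52, so t = -3/2.
Intersection: (-11, -19, -3) + (-3/2)·(-6, -10, 2) = (-2, -4, -6).

(-2, -4, -6)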